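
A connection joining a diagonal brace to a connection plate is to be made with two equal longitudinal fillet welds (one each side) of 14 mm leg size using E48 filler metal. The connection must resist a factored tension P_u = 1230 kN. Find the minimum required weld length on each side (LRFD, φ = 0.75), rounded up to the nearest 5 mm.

E48XX → F_EXX = 480 MPa.
Throat t_e = 0.707 × 14 = 9.898 mm.
φr_n = 0.75 × 0.6 × 480 × 9.898 × 10⁻³ = 2.138 kN/mm.
L_req = P_u / φr_n = 1230 / 2.138 = 575.3 mm total.
Per side: 575.3 / 2 = 287.7 mm.
Round up → use L = 290 mm on each side.

L = 290 mm on each side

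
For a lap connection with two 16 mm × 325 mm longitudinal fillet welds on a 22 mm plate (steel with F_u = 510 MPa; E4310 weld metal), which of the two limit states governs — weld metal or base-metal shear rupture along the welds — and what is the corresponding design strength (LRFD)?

E43XX → F_EXX = 430 MPa.
t_e = 0.707 × 16 = 11.31 mm; L = 650 mm.
Weld metal: φR_n = 0.75 × 0.6 × 430 × 11.31 × 650 × 10⁻³ = 1423 kN.
Base metal (shear rupture): φR_n = 0.75 × 0.6 × 510 × 22 × 650 × 10⁻³ = 3282 kN.
Governing: weld metal.

φR_n ≈ 1420 kN (weld metal governs)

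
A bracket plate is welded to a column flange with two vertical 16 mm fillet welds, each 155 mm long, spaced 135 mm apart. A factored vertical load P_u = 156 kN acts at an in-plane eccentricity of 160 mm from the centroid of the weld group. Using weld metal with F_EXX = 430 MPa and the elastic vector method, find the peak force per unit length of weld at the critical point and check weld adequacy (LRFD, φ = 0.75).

f_max ≈ 1640 N/mm; adequate

Total weld length L_w = 310 mm. Treat welds as unit-width lines.
Polar moment about centroid: J = 2[d³/12 + d(b/2)²] = 2[155³/12 + 155×67.5²] = 2033000 mm³.
Direct shear f_v = P/L_w = 156×10³ / 310 = 503.2 N/mm (vertical).
Torsion M = P·e = 156×10³ × 160 = 24960000 N·mm.
Critical point at (x, y) = (67.5, 77.5) from centroid. f_tx = M·y/J = 951.5 N/mm; f_ty = M·x/J = 828.7 N/mm.
Resultant f_max = √[f_tx² + (f_v + f_ty)²] = √[951.5² + (503.2 + 828.7)²] = 1637 N/mm.
Capacity per unit length: φr_n = 0.75 × 0.6 × 430 × (0.707 × 16) = 2189 N/mm.
1637 ≤ 2189 → adequate.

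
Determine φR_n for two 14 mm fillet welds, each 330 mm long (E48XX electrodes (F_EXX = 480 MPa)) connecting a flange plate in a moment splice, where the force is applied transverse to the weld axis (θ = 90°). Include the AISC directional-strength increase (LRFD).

t_e = 0.707 × 14 = 9.898 mm; A_we = 9.898 × 660 = 6533 mm².
Directional factor: 1.0 + 0.5 sin^1.5(90°) = 1.5.
F_nw = 0.6 × 480 × 1.5 = 432 MPa.
φR_n = 0.75 × 432 × 6533 × 10⁻³ = 2117 kN.

φR_n ≈ 2120 kN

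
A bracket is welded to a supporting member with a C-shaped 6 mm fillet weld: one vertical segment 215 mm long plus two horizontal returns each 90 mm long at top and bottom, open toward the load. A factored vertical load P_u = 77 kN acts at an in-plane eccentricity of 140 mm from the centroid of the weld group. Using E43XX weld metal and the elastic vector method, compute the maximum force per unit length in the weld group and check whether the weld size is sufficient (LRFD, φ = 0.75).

f_max ≈ 558 N/mm; adequate

E43XX → F_EXX = 430 MPa.
Total weld length L_w = 395 mm. Treat welds as unit-width lines.
Centroid: x̄ = 2×90×45 / 395 = 20.51 mm from the vertical weld.
Polar moment about centroid: J = I_x + I_y = [215³/12 + 2×90×107.5²] + [215×20.51² + 2(90³/12 + 90×24.49²)] = 3228000 mm³.
Direct shear f_v = P/L_w = 77×10³ / 395 = 194.9 N/mm (vertical).
Torsion M = P·e = 77×10³ × 140 = 10780000 N·mm.
Critical point at (x, y) = (69.49, 107.5) from centroid. f_tx = M·y/J = 359 N/mm; f_ty = M·x/J = 232.1 N/mm.
Resultant f_max = √[f_tx² + (f_v + f_ty)²] = √[359² + (194.9 + 232.1)²] = 557.8 N/mm.
Capacity per unit length: φr_n = 0.75 × 0.6 × 430 × (0.707 × 6) = 820.8 N/mm.
557.8 ≤ 820.8 → adequate.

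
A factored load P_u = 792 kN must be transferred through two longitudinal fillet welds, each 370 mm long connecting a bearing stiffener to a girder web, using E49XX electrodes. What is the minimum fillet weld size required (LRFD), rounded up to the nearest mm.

E49XX → F_EXX = 490 MPa.
Total weld length L = 740 mm.
Required throat t_e = P_u / (φ × 0.6 F_EXX × L) = 792 / (0.75 × 0.6 × 490 × 740 × 10⁻³) = 4.854 mm.
Required leg w = t_e / 0.707 = 6.865 mm → use 7 mm.

w = 7 mm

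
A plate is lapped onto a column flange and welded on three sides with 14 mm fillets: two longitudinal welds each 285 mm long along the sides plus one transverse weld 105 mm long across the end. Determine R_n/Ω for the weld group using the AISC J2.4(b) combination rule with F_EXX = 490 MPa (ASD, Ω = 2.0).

t_e = 0.707 × 14 = 9.898 mm.
R_nwl = 0.6 × 490 × 9.898 × 570 × 10⁻³ = 1659 kN (longitudinal, 2 welds).
R_nwt = 0.6 × 490 × 9.898 × 105 × 10⁻³ = 305.6 kN (transverse, base value).
(i) R_nwl + R_nwt = 1964 kN; (ii) 0.85 R_nwl + 1.5 R_nwt = 1868 kN.
R_n = max = 1964 kN [governs: (i)]; R_n/Ω = 982.1 kN.

R_n/Ω ≈ 982 kN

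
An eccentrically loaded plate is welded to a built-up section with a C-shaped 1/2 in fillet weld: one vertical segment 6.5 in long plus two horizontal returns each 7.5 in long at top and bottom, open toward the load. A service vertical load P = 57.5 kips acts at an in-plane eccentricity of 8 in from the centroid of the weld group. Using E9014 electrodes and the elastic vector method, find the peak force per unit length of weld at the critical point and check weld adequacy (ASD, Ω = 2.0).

f_max ≈ 10.9 kip/in; NOT adequate

E90XX → F_EXX = 90 ksi.
Total weld length L_w = 21.5 in. Treat welds as unit-width lines.
Centroid: x̄ = 2×7.5×3.75 / 21.5 = 2.616 in from the vertical weld.
Polar moment about centroid: J = I_x + I_y = [6.5³/12 + 2×7.5×3.25²] + [6.5×2.616² + 2(7.5³/12 + 7.5×1.134²)] = 315.4 in³.
Direct shear f_v = P/L_w = 57.5 / 21.5 = 2.674 kip/in (vertical).
Torsion M = P·e = 57.5 × 8 = 460 kip·in.
Critical point at (x, y) = (4.884, 3.25) from centroid. f_tx = M·y/J = 4.74 kip/in; f_ty = M·x/J = 7.123 kip/in.
Resultant f_max = √[f_tx² + (f_v + f_ty)²] = √[4.74² + (2.674 + 7.123)²] = 10.88 kip/in.
Capacity per unit length: r_n/Ω = (1/2.0) × 0.6 × 90 × (0.707 × 0.5) = 9.544 kip/in.
10.88 > 9.544 → NOT adequate.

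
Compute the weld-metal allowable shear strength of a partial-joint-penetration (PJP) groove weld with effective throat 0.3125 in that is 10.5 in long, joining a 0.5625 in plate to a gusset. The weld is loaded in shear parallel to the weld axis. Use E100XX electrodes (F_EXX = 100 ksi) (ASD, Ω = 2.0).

R_n/Ω ≈ 98.4 kip

Effective throat (given) t_e = 0.3125 in.
A_we = 0.3125 × 10.5 = 3.281 in².
F_nw = 0.6 F_EXX = 60 ksi.
R_n/Ω = (60 × 3.281) / 2.0 = 98.44 kip.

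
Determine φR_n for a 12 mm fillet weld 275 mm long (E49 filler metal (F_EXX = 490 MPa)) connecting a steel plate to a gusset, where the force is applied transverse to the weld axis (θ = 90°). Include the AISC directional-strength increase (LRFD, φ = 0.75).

φR_n ≈ 772 kN

t_e = 0.707 × 12 = 8.484 mm; A_we = 8.484 × 275 = 2333 mm².
Directional factor: 1.0 + 0.5 sin^1.5(90°) = 1.5.
F_nw = 0.6 × 490 × 1.5 = 441 MPa.
φR_n = 0.75 × 441 × 2333 × 10⁻³ = 771.7 kN.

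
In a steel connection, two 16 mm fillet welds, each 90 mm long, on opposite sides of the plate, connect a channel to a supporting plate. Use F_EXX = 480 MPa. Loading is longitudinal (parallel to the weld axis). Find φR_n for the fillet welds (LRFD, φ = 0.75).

Effective throat t_e = 0.707 × 16 = 11.31 mm.
Total length L = 180 mm; A_we = 11.31 × 180 = 2036 mm².
F_nw = 0.6 F_EXX = 0.6 × 480 = 288 MPa.
φR_n = 0.75 × 288 × 2036 × 10⁻³ = 439.8 kN.

φR_n ≈ 440 kN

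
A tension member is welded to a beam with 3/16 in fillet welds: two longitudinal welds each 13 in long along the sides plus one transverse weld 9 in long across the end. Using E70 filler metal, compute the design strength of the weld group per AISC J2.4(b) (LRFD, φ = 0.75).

φR_n ≈ 149 kips

E70XX → F_EXX = 70 ksi.
t_e = 0.707 × 0.1875 = 0.1326 in.
R_nwl = 0.6 × 70 × 0.1326 × 26 = 144.8 kips (longitudinal, 2 welds).
R_nwt = 0.6 × 70 × 0.1326 × 9 = 50.11 kips (transverse, base value).
(i) R_nwl + R_nwt = 194.9 kips; (ii) 0.85 R_nwl + 1.5 R_nwt = 198.2 kips.
R_n = max = 198.2 kips [governs: (ii)]; φR_n = 148.7 kips.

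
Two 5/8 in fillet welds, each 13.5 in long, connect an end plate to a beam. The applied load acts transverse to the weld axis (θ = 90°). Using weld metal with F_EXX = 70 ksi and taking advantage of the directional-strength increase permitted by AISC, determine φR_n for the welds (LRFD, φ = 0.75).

t_e = 0.707 × 0.625 = 0.4419 in; A_we = 0.4419 × 27 = 11.93 in².
Directional factor: 1.0 + 0.5 sin^1.5(90°) = 1.5.
F_nw = 0.6 × 70 × 1.5 = 63 ksi.
φR_n = 0.75 × 63 × 11.93 = 563.7 kip.

φR_n ≈ 564 kip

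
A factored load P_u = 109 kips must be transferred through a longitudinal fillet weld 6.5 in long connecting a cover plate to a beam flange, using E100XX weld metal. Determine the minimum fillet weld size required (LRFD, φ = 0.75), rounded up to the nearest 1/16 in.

E100XX → F_EXX = 100 ksi.
Total weld length L = 6.5 in.
Required throat t_e = P_u / (φ × 0.6 F_EXX × L) = 109 / (0.75 × 0.6 × 100 × 6.5) = 0.3726 in.
Required leg w = t_e / 0.707 = 0.5271 in → use 9/16 in.

w = 9/16 in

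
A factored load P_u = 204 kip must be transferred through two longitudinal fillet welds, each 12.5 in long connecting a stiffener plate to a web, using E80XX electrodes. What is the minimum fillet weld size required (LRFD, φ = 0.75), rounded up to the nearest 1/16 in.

w = 3/8 in

E80XX → F_EXX = 80 ksi.
Total weld length L = 25 in.
Required throat t_e = P_u / (φ × 0.6 F_EXX × L) = 204 / (0.75 × 0.6 × 80 × 25) = 0.2267 in.
Required leg w = t_e / 0.707 = 0.3206 in → use 3/8 in.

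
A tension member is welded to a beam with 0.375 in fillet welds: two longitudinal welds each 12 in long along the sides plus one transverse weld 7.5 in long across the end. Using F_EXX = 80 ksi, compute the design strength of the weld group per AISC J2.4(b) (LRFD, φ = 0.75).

t_e = 0.707 × 0.375 = 0.2651 in.
R_nwl = 0.6 × 80 × 0.2651 × 24 = 305.4 kip (longitudinal, 2 welds).
R_nwt = 0.6 × 80 × 0.2651 × 7.5 = 95.44 kip (transverse, base value).
(i) R_nwl + R_nwt = 400.9 kip; (ii) 0.85 R_nwl + 1.5 R_nwt = 402.8 kip.
R_n = max = 402.8 kip [governs: (ii)]; φR_n = 302.1 kip.

φR_n ≈ 302 kip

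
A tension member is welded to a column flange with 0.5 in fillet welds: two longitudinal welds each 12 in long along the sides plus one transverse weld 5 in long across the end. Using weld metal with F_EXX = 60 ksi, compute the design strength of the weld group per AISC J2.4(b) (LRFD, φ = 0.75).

t_e = 0.707 × 0.5 = 0.3535 in.
R_nwl = 0.6 × 60 × 0.3535 × 24 = 305.4 kips (longitudinal, 2 welds).
R_nwt = 0.6 × 60 × 0.3535 × 5 = 63.63 kips (transverse, base value).
(i) R_nwl + R_nwt = 369.1 kips; (ii) 0.85 R_nwl + 1.5 R_nwt = 355.1 kips.
R_n = max = 369.1 kips [governs: (i)]; φR_n = 276.8 kips.

φR_n ≈ 277 kips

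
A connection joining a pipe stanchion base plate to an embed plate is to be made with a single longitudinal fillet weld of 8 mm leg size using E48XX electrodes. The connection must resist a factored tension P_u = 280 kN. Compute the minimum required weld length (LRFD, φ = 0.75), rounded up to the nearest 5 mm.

E48XX → F_EXX = 480 MPa.
Throat t_e = 0.707 × 8 = 5.656 mm.
φr_n = 0.75 × 0.6 × 480 × 5.656 × 10⁻³ = 1.222 kN/mm.
L_req = P_u / φr_n = 280 / 1.222 = 229.2 mm total.
Round up → use L = 230 mm.

L = 230 mm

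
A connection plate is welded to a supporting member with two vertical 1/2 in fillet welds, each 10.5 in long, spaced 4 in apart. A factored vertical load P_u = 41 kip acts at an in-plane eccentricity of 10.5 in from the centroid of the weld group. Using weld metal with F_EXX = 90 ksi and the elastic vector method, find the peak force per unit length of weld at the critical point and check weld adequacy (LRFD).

f_max ≈ 9.6 kip/in; adequate

Total weld length L_w = 21 in. Treat welds as unit-width lines.
Polar moment about centroid: J = 2[d³/12 + d(b/2)²] = 2[10.5³/12 + 10.5×2²] = 276.9 in³.
Direct shear f_v = P/L_w = 41 / 21 = 1.952 kip/in (vertical).
Torsion M = P·e = 41 × 10.5 = 430.5 kip·in.
Critical point at (x, y) = (2, 5.25) from centroid. f_tx = M·y/J = 8.161 kip/in; f_ty = M·x/J = 3.109 kip/in.
Resultant f_max = √[f_tx² + (f_v + f_ty)²] = √[8.161² + (1.952 + 3.109)²] = 9.603 kip/in.
Capacity per unit length: φr_n = 0.75 × 0.6 × 90 × (0.707 × 0.5) = 14.32 kip/in.
9.603 ≤ 14.32 → adequate.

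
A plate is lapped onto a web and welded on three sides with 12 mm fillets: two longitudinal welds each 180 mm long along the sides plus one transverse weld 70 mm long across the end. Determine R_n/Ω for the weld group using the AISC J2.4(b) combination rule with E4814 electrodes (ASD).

E48XX → F_EXX = 480 MPa.
t_e = 0.707 × 12 = 8.484 mm.
R_nwl = 0.6 × 480 × 8.484 × 360 × 10⁻³ = 879.6 kN (longitudinal, 2 welds).
R_nwt = 0.6 × 480 × 8.484 × 70 × 10⁻³ = 171 kN (transverse, base value).
(i) R_nwl + R_nwt = 1051 kN; (ii) 0.85 R_nwl + 1.5 R_nwt = 1004 kN.
R_n = max = 1051 kN [governs: (i)]; R_n/Ω = 525.3 kN.

R_n/Ω ≈ 525 kN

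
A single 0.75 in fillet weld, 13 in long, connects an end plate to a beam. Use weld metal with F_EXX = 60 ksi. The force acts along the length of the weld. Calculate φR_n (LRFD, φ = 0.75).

Effective throat t_e = 0.707 × 0.75 = 0.5302 in.
Total length L = 13 in; A_we = 0.5302 × 13 = 6.893 in².
F_nw = 0.6 F_EXX = 0.6 × 60 = 36 ksi.
φR_n = 0.75 × 36 × 6.893 = 186.1 kips.

φR_n ≈ 186 kips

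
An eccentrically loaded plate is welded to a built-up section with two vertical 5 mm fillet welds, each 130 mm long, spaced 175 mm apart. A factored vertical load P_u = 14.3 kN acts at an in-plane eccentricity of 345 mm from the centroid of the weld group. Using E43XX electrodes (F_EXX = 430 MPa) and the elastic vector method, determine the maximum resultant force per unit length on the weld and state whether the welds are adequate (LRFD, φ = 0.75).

f_max ≈ 274 N/mm; adequate

Total weld length L_w = 260 mm. Treat welds as unit-width lines.
Polar moment about centroid: J = 2[d³/12 + d(b/2)²] = 2[130³/12 + 130×87.5²] = 2357000 mm³.
Direct shear f_v = P/L_w = 14.3×10³ / 260 = 55 N/mm (vertical).
Torsion M = P·e = 14.3×10³ × 345 = 4933500 N·mm.
Critical point at (x, y) = (87.5, 65) from centroid. f_tx = M·y/J = 136.1 N/mm; f_ty = M·x/J = 183.2 N/mm.
Resultant f_max = √[f_tx² + (f_v + f_ty)²] = √[136.1² + (55 + 183.2)²] = 274.3 N/mm.
Capacity per unit length: φr_n = 0.75 × 0.6 × 430 × (0.707 × 5) = 684 N/mm.
274.3 ≤ 684 → adequate.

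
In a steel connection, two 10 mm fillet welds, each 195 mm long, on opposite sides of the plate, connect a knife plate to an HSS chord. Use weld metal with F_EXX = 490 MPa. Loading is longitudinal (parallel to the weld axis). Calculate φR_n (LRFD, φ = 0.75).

φR_n ≈ 608 kN

Effective throat t_e = 0.707 × 10 = 7.07 mm.
Total length L = 390 mm; A_we = 7.07 × 390 = 2757 mm².
F_nw = 0.6 F_EXX = 0.6 × 490 = 294 MPa.
φR_n = 0.75 × 294 × 2757 × 10⁻³ = 608 kN.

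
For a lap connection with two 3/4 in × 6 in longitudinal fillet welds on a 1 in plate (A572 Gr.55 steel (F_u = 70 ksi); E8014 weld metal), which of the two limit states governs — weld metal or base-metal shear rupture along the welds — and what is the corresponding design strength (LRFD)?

E80XX → F_EXX = 80 ksi.
t_e = 0.707 × 0.75 = 0.5302 in; L = 12 in.
Weld metal: φR_n = 0.75 × 0.6 × 80 × 0.5302 × 12 = 229.1 kips.
Base metal (shear rupture): φR_n = 0.75 × 0.6 × 70 × 1 × 12 = 378 kips.
Governing: weld metal.

φR_n ≈ 229 kips (weld metal governs)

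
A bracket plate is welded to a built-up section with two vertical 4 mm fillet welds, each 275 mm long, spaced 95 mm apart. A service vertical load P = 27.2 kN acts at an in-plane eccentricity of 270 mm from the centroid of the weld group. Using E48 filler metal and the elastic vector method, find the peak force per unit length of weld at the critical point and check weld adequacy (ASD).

E48XX → F_EXX = 480 MPa.
Total weld length L_w = 550 mm. Treat welds as unit-width lines.
Polar moment about centroid: J = 2[d³/12 + d(b/2)²] = 2[275³/12 + 275×47.5²] = 4707000 mm³.
Direct shear f_v = P/L_w = 27.2×10³ / 550 = 49.45 N/mm (vertical).
Torsion M = P·e = 27.2×10³ × 270 = 7344000 N·mm.
Critical point at (x, y) = (47.5, 137.5) from centroid. f_tx = M·y/J = 214.5 N/mm; f_ty = M·x/J = 74.11 N/mm.
Resultant f_max = √[f_tx² + (f_v + f_ty)²] = √[214.5² + (49.45 + 74.11)²] = 247.6 N/mm.
Capacity per unit length: r_n/Ω = (1/2.0) × 0.6 × 480 × (0.707 × 4) = 407.2 N/mm.
247.6 ≤ 407.2 → adequate.

f_max ≈ 248 N/mm; adequate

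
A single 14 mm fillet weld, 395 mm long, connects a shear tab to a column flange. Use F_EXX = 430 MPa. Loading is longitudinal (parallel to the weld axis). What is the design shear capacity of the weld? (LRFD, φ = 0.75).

φR_n ≈ 757 kN

Effective throat t_e = 0.707 × 14 = 9.898 mm.
Total length L = 395 mm; A_we = 9.898 × 395 = 3910 mm².
F_nw = 0.6 F_EXX = 0.6 × 430 = 258 MPa.
φR_n = 0.75 × 258 × 3910 × 10⁻³ = 756.5 kN.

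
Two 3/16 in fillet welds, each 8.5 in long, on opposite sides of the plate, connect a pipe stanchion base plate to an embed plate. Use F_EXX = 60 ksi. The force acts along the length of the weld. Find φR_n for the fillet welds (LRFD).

φR_n ≈ 60.8 kip

Effective throat t_e = 0.707 × 0.1875 = 0.1326 in.
Total length L = 17 in; A_we = 0.1326 × 17 = 2.254 in².
F_nw = 0.6 F_EXX = 0.6 × 60 = 36 ksi.
φR_n = 0.75 × 36 × 2.254 = 60.85 kip.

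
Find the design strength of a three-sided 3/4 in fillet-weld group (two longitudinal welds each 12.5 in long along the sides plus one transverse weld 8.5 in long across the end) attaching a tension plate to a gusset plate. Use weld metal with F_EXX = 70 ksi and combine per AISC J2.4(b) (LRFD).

φR_n ≈ 568 kips

t_e = 0.707 × 0.75 = 0.5302 in.
R_nwl = 0.6 × 70 × 0.5302 × 25 = 556.8 kips (longitudinal, 2 welds).
R_nwt = 0.6 × 70 × 0.5302 × 8.5 = 189.3 kips (transverse, base value).
(i) R_nwl + R_nwt = 746.1 kips; (ii) 0.85 R_nwl + 1.5 R_nwt = 757.2 kips.
R_n = max = 757.2 kips [governs: (ii)]; φR_n = 567.9 kips.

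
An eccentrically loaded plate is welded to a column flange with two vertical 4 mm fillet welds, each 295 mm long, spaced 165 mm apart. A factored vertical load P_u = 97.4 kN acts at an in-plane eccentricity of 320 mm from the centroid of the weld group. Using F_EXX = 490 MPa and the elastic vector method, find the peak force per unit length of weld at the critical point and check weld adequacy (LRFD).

Total weld length L_w = 590 mm. Treat welds as unit-width lines.
Polar moment about centroid: J = 2[d³/12 + d(b/2)²] = 2[295³/12 + 295×82.5²] = 8294000 mm³.
Direct shear f_v = P/L_w = 97.4×10³ / 590 = 165.1 N/mm (vertical).
Torsion M = P·e = 97.4×10³ × 320 = 31168000 N·mm.
Critical point at (x, y) = (82.5, 147.5) from centroid. f_tx = M·y/J = 554.3 N/mm; f_ty = M·x/J = 310 N/mm.
Resultant f_max = √[f_tx² + (f_v + f_ty)²] = √[554.3² + (165.1 + 310)²] = 730 N/mm.
Capacity per unit length: φr_n = 0.75 × 0.6 × 490 × (0.707 × 4) = 623.6 N/mm.
730 > 623.6 → NOT adequate.

f_max ≈ 730 N/mm; NOT adequate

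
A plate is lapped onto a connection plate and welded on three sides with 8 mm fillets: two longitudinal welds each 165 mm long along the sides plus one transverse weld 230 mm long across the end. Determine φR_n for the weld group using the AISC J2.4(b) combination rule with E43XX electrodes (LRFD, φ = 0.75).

φR_n ≈ 685 kN

E43XX → F_EXX = 430 MPa.
t_e = 0.707 × 8 = 5.656 mm.
R_nwl = 0.6 × 430 × 5.656 × 330 × 10⁻³ = 481.6 kN (longitudinal, 2 welds).
R_nwt = 0.6 × 430 × 5.656 × 230 × 10⁻³ = 335.6 kN (transverse, base value).
(i) R_nwl + R_nwt = 817.2 kN; (ii) 0.85 R_nwl + 1.5 R_nwt = 912.8 kN.
R_n = max = 912.8 kN [governs: (ii)]; φR_n = 684.6 kN.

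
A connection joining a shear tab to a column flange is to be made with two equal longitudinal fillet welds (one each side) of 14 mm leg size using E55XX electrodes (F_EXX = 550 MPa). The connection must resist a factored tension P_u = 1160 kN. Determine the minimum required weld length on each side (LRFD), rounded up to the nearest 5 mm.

L = 240 mm on each side

Throat t_e = 0.707 × 14 = 9.898 mm.
φr_n = 0.75 × 0.6 × 550 × 9.898 × 10⁻³ = 2.45 kN/mm.
L_req = P_u / φr_n = 1160 / 2.45 = 473.5 mm total.
Per side: 473.5 / 2 = 236.8 mm.
Round up → use L = 240 mm on each side.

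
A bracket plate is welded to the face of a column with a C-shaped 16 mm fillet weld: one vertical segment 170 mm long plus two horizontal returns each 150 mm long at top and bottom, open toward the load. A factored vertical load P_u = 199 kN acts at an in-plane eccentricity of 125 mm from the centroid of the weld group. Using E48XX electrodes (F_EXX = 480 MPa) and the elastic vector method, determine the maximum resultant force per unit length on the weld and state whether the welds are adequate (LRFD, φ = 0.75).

f_max ≈ 1240 N/mm; adequate

Total weld length L_w = 470 mm. Treat welds as unit-width lines.
Centroid: x̄ = 2×150×75 / 470 = 47.87 mm from the vertical weld.
Polar moment about centroid: J = I_x + I_y = [170³/12 + 2×150×85²] + [170×47.87² + 2(150³/12 + 150×27.13²)] = 3750000 mm³.
Direct shear f_v = P/L_w = 199×10³ / 470 = 423.4 N/mm (vertical).
Torsion M = P·e = 199×10³ × 125 = 24875000 N·mm.
Critical point at (x, y) = (102.1, 85) from centroid. f_tx = M·y/J = 563.9 N/mm; f_ty = M·x/J = 677.5 N/mm.
Resultant f_max = √[f_tx² + (f_v + f_ty)²] = √[563.9² + (423.4 + 677.5)²] = 1237 N/mm.
Capacity per unit length: φr_n = 0.75 × 0.6 × 480 × (0.707 × 16) = 2443 N/mm.
1237 ≤ 2443 → adequate.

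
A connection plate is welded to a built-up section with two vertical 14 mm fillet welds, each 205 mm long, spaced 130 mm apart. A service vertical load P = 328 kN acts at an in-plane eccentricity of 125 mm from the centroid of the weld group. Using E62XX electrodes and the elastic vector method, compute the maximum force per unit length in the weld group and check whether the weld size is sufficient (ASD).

f_max ≈ 2110 N/mm; NOT adequate

E62XX → F_EXX = 620 MPa.
Total weld length L_w = 410 mm. Treat welds as unit-width lines.
Polar moment about centroid: J = 2[d³/12 + d(b/2)²] = 2[205³/12 + 205×65²] = 3168000 mm³.
Direct shear f_v = P/L_w = 328×10³ / 410 = 800 N/mm (vertical).
Torsion M = P·e = 328×10³ × 125 = 41000000 N·mm.
Critical point at (x, y) = (65, 102.5) from centroid. f_tx = M·y/J = 1327 N/mm; f_ty = M·x/J = 841.2 N/mm.
Resultant f_max = √[f_tx² + (f_v + f_ty)²] = √[1327² + (800 + 841.2)²] = 2110 N/mm.
Capacity per unit length: r_n/Ω = (1/2.0) × 0.6 × 620 × (0.707 × 14) = 1841 N/mm.
2110 > 1841 → NOT adequate.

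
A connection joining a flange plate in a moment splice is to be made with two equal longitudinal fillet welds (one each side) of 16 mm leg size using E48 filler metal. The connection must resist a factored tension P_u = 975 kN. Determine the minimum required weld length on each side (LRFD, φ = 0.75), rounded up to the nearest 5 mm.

L = 200 mm on each side

E48XX → F_EXX = 480 MPa.
Throat t_e = 0.707 × 16 = 11.31 mm.
φr_n = 0.75 × 0.6 × 480 × 11.31 × 10⁻³ = 2.443 kN/mm.
L_req = P_u / φr_n = 975 / 2.443 = 399 mm total.
Per side: 399 / 2 = 199.5 mm.
Round up → use L = 200 mm on each side.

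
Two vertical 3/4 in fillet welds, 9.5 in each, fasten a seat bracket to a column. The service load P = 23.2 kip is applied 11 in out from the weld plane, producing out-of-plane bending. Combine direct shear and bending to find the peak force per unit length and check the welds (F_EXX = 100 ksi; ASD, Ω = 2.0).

f_max ≈ 8.57 kip/in; adequate

L_w = 2 × 9.5 = 19 in; section modulus (unit throat) S = 2 × L²/6 = 30.08 in².
Direct shear f_v = P/L_w = 23.2/19 = 1.221 kip/in.
Moment M = P × e = 23.2 × 11 = 255.2 kip·in; bending f_b = M/S = 8.483 kip/in.
f_max = √(f_v² + f_b²) = √(1.221² + 8.483²) = 8.571 kip/in.
r_n/Ω = (1/2.0) × 0.6 × 100 × (0.707 × 0.75) = 15.91 kip/in → adequate.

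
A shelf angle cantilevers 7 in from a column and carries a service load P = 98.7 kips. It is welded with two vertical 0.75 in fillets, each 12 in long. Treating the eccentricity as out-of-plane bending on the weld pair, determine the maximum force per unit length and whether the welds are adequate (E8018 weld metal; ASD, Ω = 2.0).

f_max ≈ 15 kip/in; NOT adequate

E80XX → F_EXX = 80 ksi.
L_w = 2 × 12 = 24 in; section modulus (unit throat) S = 2 × L²/6 = 48 in².
Direct shear f_v = P/L_w = 98.7/24 = 4.112 kip/in.
Moment M = P × e = 98.7 × 7 = 690.9 kip·in; bending f_b = M/S = 14.39 kip/in.
f_max = √(f_v² + f_b²) = √(4.112² + 14.39²) = 14.97 kip/in.
r_n/Ω = (1/2.0) × 0.6 × 80 × (0.707 × 0.75) = 12.73 kip/in → NOT adequate.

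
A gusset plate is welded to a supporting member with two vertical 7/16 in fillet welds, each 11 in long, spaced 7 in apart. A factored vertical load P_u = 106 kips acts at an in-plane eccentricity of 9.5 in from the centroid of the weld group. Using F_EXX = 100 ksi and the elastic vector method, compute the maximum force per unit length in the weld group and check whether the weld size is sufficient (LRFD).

f_max ≈ 16.5 kip/in; NOT adequate

Total weld length L_w = 22 in. Treat welds as unit-width lines.
Polar moment about centroid: J = 2[d³/12 + d(b/2)²] = 2[11³/12 + 11×3.5²] = 491.3 in³.
Direct shear f_v = P/L_w = 106 / 22 = 4.818 kip/in (vertical).
Torsion M = P·e = 106 × 9.5 = 1007 kip·in.
Critical point at (x, y) = (3.5, 5.5) from centroid. f_tx = M·y/J = 11.27 kip/in; f_ty = M·x/J = 7.173 kip/in.
Resultant f_max = √[f_tx² + (f_v + f_ty)²] = √[11.27² + (4.818 + 7.173)²] = 16.46 kip/in.
Capacity per unit length: φr_n = 0.75 × 0.6 × 100 × (0.707 × 0.4375) = 13.92 kip/in.
16.46 > 13.92 → NOT adequate.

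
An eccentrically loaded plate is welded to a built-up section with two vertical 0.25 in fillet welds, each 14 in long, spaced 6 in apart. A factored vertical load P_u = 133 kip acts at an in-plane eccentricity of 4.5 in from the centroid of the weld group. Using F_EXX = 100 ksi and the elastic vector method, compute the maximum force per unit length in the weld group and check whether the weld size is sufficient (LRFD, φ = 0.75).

f_max ≈ 9.38 kip/in; NOT adequate

Total weld length L_w = 28 in. Treat welds as unit-width lines.
Polar moment about centroid: J = 2[d³/12 + d(b/2)²] = 2[14³/12 + 14×3²] = 709.3 in³.
Direct shear f_v = P/L_w = 133 / 28 = 4.75 kip/in (vertical).
Torsion M = P·e = 133 × 4.5 = 598.5 kip·in.
Critical point at (x, y) = (3, 7) from centroid. f_tx = M·y/J = 5.906 kip/in; f_ty = M·x/J = 2.531 kip/in.
Resultant f_max = √[f_tx² + (f_v + f_ty)²] = √[5.906² + (4.75 + 2.531)²] = 9.376 kip/in.
Capacity per unit length: φr_n = 0.75 × 0.6 × 100 × (0.707 × 0.25) = 7.954 kip/in.
9.376 > 7.954 → NOT adequate.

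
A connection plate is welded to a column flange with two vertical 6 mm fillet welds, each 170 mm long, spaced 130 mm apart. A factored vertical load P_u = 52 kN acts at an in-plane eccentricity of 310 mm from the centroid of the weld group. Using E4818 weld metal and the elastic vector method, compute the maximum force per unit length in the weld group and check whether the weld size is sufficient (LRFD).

E48XX → F_EXX = 480 MPa.
Total weld length L_w = 340 mm. Treat welds as unit-width lines.
Polar moment about centroid: J = 2[d³/12 + d(b/2)²] = 2[170³/12 + 170×65²] = 2255000 mm³.
Direct shear f_v = P/L_w = 52×10³ / 340 = 152.9 N/mm (vertical).
Torsion M = P·e = 52×10³ × 310 = 16120000 N·mm.
Critical point at (x, y) = (65, 85) from centroid. f_tx = M·y/J = 607.5 N/mm; f_ty = M·x/J = 464.6 N/mm.
Resultant f_max = √[f_tx² + (f_v + f_ty)²] = √[607.5² + (152.9 + 464.6)²] = 866.3 N/mm.
Capacity per unit length: φr_n = 0.75 × 0.6 × 480 × (0.707 × 6) = 916.3 N/mm.
866.3 ≤ 916.3 → adequate.

f_max ≈ 866 N/mm; adequate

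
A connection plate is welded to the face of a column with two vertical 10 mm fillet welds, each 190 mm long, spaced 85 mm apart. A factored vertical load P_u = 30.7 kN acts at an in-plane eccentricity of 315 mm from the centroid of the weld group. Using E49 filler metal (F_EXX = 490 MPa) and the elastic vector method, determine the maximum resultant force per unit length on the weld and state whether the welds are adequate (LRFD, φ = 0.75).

Total weld length L_w = 380 mm. Treat welds as unit-width lines.
Polar moment about centroid: J = 2[d³/12 + d(b/2)²] = 2[190³/12 + 190×42.5²] = 1830000 mm³.
Direct shear f_v = P/L_w = 30.7×10³ / 380 = 80.79 N/mm (vertical).
Torsion M = P·e = 30.7×10³ × 315 = 9670500 N·mm.
Critical point at (x, y) = (42.5, 95) from centroid. f_tx = M·y/J = 502.1 N/mm; f_ty = M·x/J = 224.6 N/mm.
Resultant f_max = √[f_tx² + (f_v + f_ty)²] = √[502.1² + (80.79 + 224.6)²] = 587.7 N/mm.
Capacity per unit length: φr_n = 0.75 × 0.6 × 490 × (0.707 × 10) = 1559 N/mm.
587.7 ≤ 1559 → adequate.

f_max ≈ 588 N/mm; adequate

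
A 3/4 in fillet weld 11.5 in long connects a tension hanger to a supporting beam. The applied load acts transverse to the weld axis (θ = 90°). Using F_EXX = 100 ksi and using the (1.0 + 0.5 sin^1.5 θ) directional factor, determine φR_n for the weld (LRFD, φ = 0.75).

φR_n ≈ 412 kip

t_e = 0.707 × 0.75 = 0.5302 in; A_we = 0.5302 × 11.5 = 6.098 in².
Directional factor: 1.0 + 0.5 sin^1.5(90°) = 1.5.
F_nw = 0.6 × 100 × 1.5 = 90 ksi.
φR_n = 0.75 × 90 × 6.098 = 411.6 kip.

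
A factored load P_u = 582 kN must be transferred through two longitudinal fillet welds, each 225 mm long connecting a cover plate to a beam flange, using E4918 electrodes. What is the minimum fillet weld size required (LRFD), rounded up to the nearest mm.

E49XX → F_EXX = 490 MPa.
Total weld length L = 450 mm.
Required throat t_e = P_u / (φ × 0.6 F_EXX × L) = 582 / (0.75 × 0.6 × 490 × 450 × 10⁻³) = 5.865 mm.
Required leg w = t_e / 0.707 = 8.296 mm → use 9 mm.

w = 9 mm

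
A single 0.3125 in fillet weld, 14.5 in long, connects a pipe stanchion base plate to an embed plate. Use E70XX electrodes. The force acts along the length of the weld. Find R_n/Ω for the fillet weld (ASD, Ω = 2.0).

R_n/Ω ≈ 67.3 kip

E70XX → F_EXX = 70 ksi.
Effective throat t_e = 0.707 × 0.3125 = 0.2209 in.
Total length L = 14.5 in; A_we = 0.2209 × 14.5 = 3.204 in².
F_nw = 0.6 F_EXX = 0.6 × 70 = 42 ksi.
R_n = 42 × 3.204 = 134.6 kip; R_n/Ω = 134.6/2.0 = 67.28 kip.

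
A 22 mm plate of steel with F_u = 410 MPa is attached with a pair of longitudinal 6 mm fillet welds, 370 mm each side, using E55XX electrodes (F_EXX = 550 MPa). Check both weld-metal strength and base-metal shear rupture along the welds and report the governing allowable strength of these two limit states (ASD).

R_n/Ω ≈ 518 kN (weld metal governs)

t_e = 0.707 × 6 = 4.242 mm; L = 740 mm.
Weld metal: R_n/Ω = (1/2.0) × 0.6 × 550 × 4.242 × 740 × 10⁻³ = 517.9 kN.
Base metal (shear rupture): R_n/Ω = (1/2.0) × 0.6 × 410 × 22 × 740 × 10⁻³ = 2002 kN.
Governing: weld metal.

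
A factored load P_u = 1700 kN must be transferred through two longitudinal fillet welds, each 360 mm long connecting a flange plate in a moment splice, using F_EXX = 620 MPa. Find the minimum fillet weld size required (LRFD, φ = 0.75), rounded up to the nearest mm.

Total weld length L = 720 mm.
Required throat t_e = P_u / (φ × 0.6 F_EXX × L) = 1700 / (0.75 × 0.6 × 620 × 720 × 10⁻³) = 8.463 mm.
Required leg w = t_e / 0.707 = 11.97 mm → use 12 mm.

w = 12 mm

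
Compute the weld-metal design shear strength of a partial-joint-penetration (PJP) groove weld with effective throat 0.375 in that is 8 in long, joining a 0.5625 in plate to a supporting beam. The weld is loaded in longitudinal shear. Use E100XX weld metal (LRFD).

E100XX → F_EXX = 100 ksi.
Effective throat (given) t_e = 0.375 in.
A_we = 0.375 × 8 = 3 in².
F_nw = 0.6 F_EXX = 60 ksi.
φR_n = 0.75 × 60 × 3 = 135 kip.

φR_n ≈ 135 kip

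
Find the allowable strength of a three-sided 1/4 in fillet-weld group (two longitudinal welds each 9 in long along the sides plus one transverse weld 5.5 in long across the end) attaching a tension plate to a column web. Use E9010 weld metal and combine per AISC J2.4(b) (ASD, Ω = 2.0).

E90XX → F_EXX = 90 ksi.
t_e = 0.707 × 0.25 = 0.1767 in.
R_nwl = 0.6 × 90 × 0.1767 × 18 = 171.8 kips (longitudinal, 2 welds).
R_nwt = 0.6 × 90 × 0.1767 × 5.5 = 52.49 kips (transverse, base value).
(i) R_nwl + R_nwt = 224.3 kips; (ii) 0.85 R_nwl + 1.5 R_nwt = 224.8 kips.
R_n = max = 224.8 kips [governs: (ii)]; R_n/Ω = 112.4 kips.

R_n/Ω ≈ 112 kips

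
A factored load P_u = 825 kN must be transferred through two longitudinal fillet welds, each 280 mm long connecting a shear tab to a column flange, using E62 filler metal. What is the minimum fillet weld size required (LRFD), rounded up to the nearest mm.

E62XX → F_EXX = 620 MPa.
Total weld length L = 560 mm.
Required throat t_e = P_u / (φ × 0.6 F_EXX × L) = 825 / (0.75 × 0.6 × 620 × 560 × 10⁻³) = 5.28 mm.
Required leg w = t_e / 0.707 = 7.469 mm → use 8 mm.

w = 8 mm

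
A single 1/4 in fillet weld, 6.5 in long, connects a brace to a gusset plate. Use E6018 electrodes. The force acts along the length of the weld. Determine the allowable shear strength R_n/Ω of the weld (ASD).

E60XX → F_EXX = 60 ksi.
Effective throat t_e = 0.707 × 0.25 = 0.1767 in.
Total length L = 6.5 in; A_we = 0.1767 × 6.5 = 1.149 in².
F_nw = 0.6 F_EXX = 0.6 × 60 = 36 ksi.
R_n = 36 × 1.149 = 41.36 kip; R_n/Ω = 41.36/2.0 = 20.68 kip.

R_n/Ω ≈ 20.7 kip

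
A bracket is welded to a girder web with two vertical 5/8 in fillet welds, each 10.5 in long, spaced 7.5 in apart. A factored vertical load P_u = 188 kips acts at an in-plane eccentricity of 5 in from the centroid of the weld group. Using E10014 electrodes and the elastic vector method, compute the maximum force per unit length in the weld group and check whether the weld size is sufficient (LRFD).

f_max ≈ 19.1 kip/in; adequate

E100XX → F_EXX = 100 ksi.
Total weld length L_w = 21 in. Treat welds as unit-width lines.
Polar moment about centroid: J = 2[d³/12 + d(b/2)²] = 2[10.5³/12 + 10.5×3.75²] = 488.2 in³.
Direct shear f_v = P/L_w = 188 / 21 = 8.952 kip/in (vertical).
Torsion M = P·e = 188 × 5 = 940 kip·in.
Critical point at (x, y) = (3.75, 5.25) from centroid. f_tx = M·y/J = 10.11 kip/in; f_ty = M·x/J = 7.22 kip/in.
Resultant f_max = √[f_tx² + (f_v + f_ty)²] = √[10.11² + (8.952 + 7.22)²] = 19.07 kip/in.
Capacity per unit length: φr_n = 0.75 × 0.6 × 100 × (0.707 × 0.625) = 19.88 kip/in.
19.07 ≤ 19.88 → adequate.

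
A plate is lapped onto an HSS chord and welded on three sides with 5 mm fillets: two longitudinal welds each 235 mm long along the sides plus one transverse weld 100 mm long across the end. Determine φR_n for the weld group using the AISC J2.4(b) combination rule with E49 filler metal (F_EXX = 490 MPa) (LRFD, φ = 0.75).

t_e = 0.707 × 5 = 3.535 mm.
R_nwl = 0.6 × 490 × 3.535 × 470 × 10⁻³ = 488.5 kN (longitudinal, 2 welds).
R_nwt = 0.6 × 490 × 3.535 × 100 × 10⁻³ = 103.9 kN (transverse, base value).
(i) R_nwl + R_nwt = 592.4 kN; (ii) 0.85 R_nwl + 1.5 R_nwt = 571.1 kN.
R_n = max = 592.4 kN [governs: (i)]; φR_n = 444.3 kN.

φR_n ≈ 444 kN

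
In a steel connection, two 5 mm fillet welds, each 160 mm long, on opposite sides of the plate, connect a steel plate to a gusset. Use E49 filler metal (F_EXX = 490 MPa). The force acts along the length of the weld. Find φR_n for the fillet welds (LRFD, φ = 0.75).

Effective throat t_e = 0.707 × 5 = 3.535 mm.
Total length L = 320 mm; A_we = 3.535 × 320 = 1131 mm².
F_nw = 0.6 F_EXX = 0.6 × 490 = 294 MPa.
φR_n = 0.75 × 294 × 1131 × 10⁻³ = 249.4 kN.

φR_n ≈ 249 kN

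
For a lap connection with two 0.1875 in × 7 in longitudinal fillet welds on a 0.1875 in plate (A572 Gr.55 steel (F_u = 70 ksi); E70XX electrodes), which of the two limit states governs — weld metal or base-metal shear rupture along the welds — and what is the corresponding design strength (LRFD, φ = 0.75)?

E70XX → F_EXX = 70 ksi.
t_e = 0.707 × 0.1875 = 0.1326 in; L = 14 in.
Weld metal: φR_n = 0.75 × 0.6 × 70 × 0.1326 × 14 = 58.46 kips.
Base metal (shear rupture): φR_n = 0.75 × 0.6 × 70 × 0.1875 × 14 = 82.69 kips.
Governing: weld metal.

φR_n ≈ 58.5 kips (weld metal governs)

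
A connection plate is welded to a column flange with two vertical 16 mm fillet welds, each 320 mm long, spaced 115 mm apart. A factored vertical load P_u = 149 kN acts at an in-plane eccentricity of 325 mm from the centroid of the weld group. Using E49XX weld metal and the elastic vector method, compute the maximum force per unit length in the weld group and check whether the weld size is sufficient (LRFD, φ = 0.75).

E49XX → F_EXX = 490 MPa.
Total weld length L_w = 640 mm. Treat welds as unit-width lines.
Polar moment about centroid: J = 2[d³/12 + d(b/2)²] = 2[320³/12 + 320×57.5²] = 7577000 mm³.
Direct shear f_v = P/L_w = 149×10³ / 640 = 232.8 N/mm (vertical).
Torsion M = P·e = 149×10³ × 325 = 48425000 N·mm.
Critical point at (x, y) = (57.5, 160) from centroid. f_tx = M·y/J = 1023 N/mm; f_ty = M·x/J = 367.5 N/mm.
Resultant f_max = √[f_tx² + (f_v + f_ty)²] = √[1023² + (232.8 + 367.5)²] = 1186 N/mm.
Capacity per unit length: φr_n = 0.75 × 0.6 × 490 × (0.707 × 16) = 2494 N/mm.
1186 ≤ 2494 → adequate.

f_max ≈ 1190 N/mm; adequate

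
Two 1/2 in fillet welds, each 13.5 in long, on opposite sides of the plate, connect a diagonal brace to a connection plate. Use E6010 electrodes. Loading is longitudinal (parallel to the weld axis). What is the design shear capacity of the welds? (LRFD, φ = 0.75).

φR_n ≈ 258 kip

E60XX → F_EXX = 60 ksi.
Effective throat t_e = 0.707 × 0.5 = 0.3535 in.
Total length L = 27 in; A_we = 0.3535 × 27 = 9.544 in².
F_nw = 0.6 F_EXX = 0.6 × 60 = 36 ksi.
φR_n = 0.75 × 36 × 9.544 = 257.7 kip.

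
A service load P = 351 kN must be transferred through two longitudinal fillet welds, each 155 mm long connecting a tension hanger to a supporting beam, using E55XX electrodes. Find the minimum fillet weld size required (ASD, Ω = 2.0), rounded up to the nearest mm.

E55XX → F_EXX = 550 MPa.
Total weld length L = 310 mm.
Required throat t_e = P × Ω / (0.6 F_EXX × L) = 351 × 2.0 / (0.6 × 550 × 310 × 10⁻³) = 6.862 mm.
Required leg w = t_e / 0.707 = 9.706 mm → use 10 mm.

w = 10 mm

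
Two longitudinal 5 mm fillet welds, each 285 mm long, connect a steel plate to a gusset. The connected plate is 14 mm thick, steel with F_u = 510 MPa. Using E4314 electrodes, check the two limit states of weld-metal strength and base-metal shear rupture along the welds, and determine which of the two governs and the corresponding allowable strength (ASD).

R_n/Ω ≈ 260 kN (weld metal governs)

E43XX → F_EXX = 430 MPa.
t_e = 0.707 × 5 = 3.535 mm; L = 570 mm.
Weld metal: R_n/Ω = (1/2.0) × 0.6 × 430 × 3.535 × 570 × 10⁻³ = 259.9 kN.
Base metal (shear rupture): R_n/Ω = (1/2.0) × 0.6 × 510 × 14 × 570 × 10⁻³ = 1221 kN.
Governing: weld metal.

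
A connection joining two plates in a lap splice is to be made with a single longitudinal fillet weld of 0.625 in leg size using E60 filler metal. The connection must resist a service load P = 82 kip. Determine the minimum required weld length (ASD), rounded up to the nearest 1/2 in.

L = 10.5 in

E60XX → F_EXX = 60 ksi.
Throat t_e = 0.707 × 0.625 = 0.4419 in.
r_n/Ω = (0.6 × 60 × 0.4419) / 2.0 = 7.954 kip/in.
L_req = P / (r_n/Ω) = 82 / 7.954 = 10.31 in total.
Round up → use L = 10.5 in.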